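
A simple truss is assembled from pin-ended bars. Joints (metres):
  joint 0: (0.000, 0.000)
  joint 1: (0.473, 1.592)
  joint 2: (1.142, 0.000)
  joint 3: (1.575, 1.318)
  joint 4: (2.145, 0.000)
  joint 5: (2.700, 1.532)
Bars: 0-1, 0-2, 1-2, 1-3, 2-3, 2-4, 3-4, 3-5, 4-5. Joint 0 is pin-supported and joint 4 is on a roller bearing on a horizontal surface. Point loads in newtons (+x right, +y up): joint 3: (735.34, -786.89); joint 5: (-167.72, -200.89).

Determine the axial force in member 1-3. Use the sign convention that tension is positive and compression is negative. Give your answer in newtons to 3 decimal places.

144.381

N=6 nodes, M=9 members, R=3 reactions → 2N=12, M+R=12
member 0 (0-1): L=1.6608, (cx,cy)=(0.2848,0.9586)
member 1 (0-2): L=1.1420, (cx,cy)=(1.0000,0.0000)
member 2 (1-2): L=1.7269, (cx,cy)=(0.3874,-0.9219)
member 3 (1-3): L=1.1356, (cx,cy)=(0.9705,-0.2413)
member 4 (2-3): L=1.3873, (cx,cy)=(0.3121,0.9500)
member 5 (2-4): L=1.0030, (cx,cy)=(1.0000,0.0000)
member 6 (3-4): L=1.4360, (cx,cy)=(0.3969,-0.9178)
member 7 (3-5): L=1.1452, (cx,cy)=(0.9824,0.1869)
member 8 (4-5): L=1.6294, (cx,cy)=(0.3406,0.9402)
solve A·x = −loads:
  F[0-1] = +182.4745 N (tension)
  F[0-2] = +515.6502 N (tension)
  F[1-2] = -227.5231 N (compression)
  F[1-3] = +144.3805 N (tension)
  F[2-3] = +220.7848 N (tension)
  F[2-4] = +358.5951 N (tension)
  F[3-4] = -1069.0325 N (compression)
  F[3-5] = -103.7987 N (compression)
  F[4-5] = -193.0356 N (compression)
  Rx@0 = -567.6200 N
  Ry@0 = -174.9174 N
  Ry@4 = +1162.6974 N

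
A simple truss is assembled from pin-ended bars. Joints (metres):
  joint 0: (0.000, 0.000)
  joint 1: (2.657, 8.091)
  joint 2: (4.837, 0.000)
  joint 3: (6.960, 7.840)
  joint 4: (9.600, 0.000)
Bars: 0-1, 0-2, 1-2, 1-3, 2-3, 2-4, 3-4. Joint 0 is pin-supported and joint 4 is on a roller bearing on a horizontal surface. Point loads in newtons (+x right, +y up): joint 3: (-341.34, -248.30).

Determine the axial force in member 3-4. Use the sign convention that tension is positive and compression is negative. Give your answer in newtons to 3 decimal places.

N=5 nodes, M=7 members, R=3 reactions → 2N=10, M+R=10
member 0 (0-1): L=8.5161, (cx,cy)=(0.3120,0.9501)
member 1 (0-2): L=4.8370, (cx,cy)=(1.0000,0.0000)
member 2 (1-2): L=8.3795, (cx,cy)=(0.2602,-0.9656)
member 3 (1-3): L=4.3103, (cx,cy)=(0.9983,-0.0582)
member 4 (2-3): L=8.1224, (cx,cy)=(0.2614,0.9652)
member 5 (2-4): L=4.7630, (cx,cy)=(1.0000,0.0000)
member 6 (3-4): L=8.2726, (cx,cy)=(0.3191,-0.9477)
solve A·x = −loads:
  F[0-1] = -365.2770 N (compression)
  F[0-2] = -227.3745 N (compression)
  F[1-2] = +372.1535 N (tension)
  F[1-3] = -211.1423 N (compression)
  F[2-3] = -372.2805 N (compression)
  F[2-4] = -33.2504 N (compression)
  F[3-4] = +104.1915 N (tension)
  Rx@0 = +341.3400 N
  Ry@0 = +347.0435 N
  Ry@4 = -98.7435 N

104.191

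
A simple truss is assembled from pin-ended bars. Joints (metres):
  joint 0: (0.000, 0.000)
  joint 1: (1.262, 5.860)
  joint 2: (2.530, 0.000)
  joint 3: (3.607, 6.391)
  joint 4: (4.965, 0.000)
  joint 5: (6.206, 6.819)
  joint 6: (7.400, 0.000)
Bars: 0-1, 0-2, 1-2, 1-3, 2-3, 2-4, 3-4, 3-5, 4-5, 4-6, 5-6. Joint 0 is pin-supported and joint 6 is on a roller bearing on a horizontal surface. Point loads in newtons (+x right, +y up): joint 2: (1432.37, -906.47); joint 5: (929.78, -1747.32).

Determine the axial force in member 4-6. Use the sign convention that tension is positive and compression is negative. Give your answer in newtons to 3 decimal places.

N=7 nodes, M=11 members, R=3 reactions → 2N=14, M+R=14
member 0 (0-1): L=5.9944, (cx,cy)=(0.2105,0.9776)
member 1 (0-2): L=2.5300, (cx,cy)=(1.0000,0.0000)
member 2 (1-2): L=5.9956, (cx,cy)=(0.2115,-0.9774)
member 3 (1-3): L=2.4044, (cx,cy)=(0.9753,0.2208)
member 4 (2-3): L=6.4811, (cx,cy)=(0.1662,0.9861)
member 5 (2-4): L=2.4350, (cx,cy)=(1.0000,0.0000)
member 6 (3-4): L=6.5337, (cx,cy)=(0.2078,-0.9782)
member 7 (3-5): L=2.6340, (cx,cy)=(0.9867,0.1625)
member 8 (4-5): L=6.9310, (cx,cy)=(0.1791,0.9838)
member 9 (4-6): L=2.4350, (cx,cy)=(1.0000,0.0000)
member 10 (5-6): L=6.9227, (cx,cy)=(0.1725,-0.9850)
solve A·x = −loads:
  F[0-1] = -22.2057 N (compression)
  F[0-2] = +2366.8250 N (tension)
  F[1-2] = +20.1404 N (tension)
  F[1-3] = -9.1607 N (compression)
  F[2-3] = +899.2886 N (tension)
  F[2-4] = +789.2750 N (tension)
  F[3-4] = -851.0795 N (compression)
  F[3-5] = +321.6734 N (tension)
  F[4-5] = +846.1674 N (tension)
  F[4-6] = +460.8749 N (tension)
  F[5-6] = -2672.1267 N (compression)
  Rx@0 = -2362.1500 N
  Ry@0 = +21.7080 N
  Ry@6 = +2632.0820 N

460.875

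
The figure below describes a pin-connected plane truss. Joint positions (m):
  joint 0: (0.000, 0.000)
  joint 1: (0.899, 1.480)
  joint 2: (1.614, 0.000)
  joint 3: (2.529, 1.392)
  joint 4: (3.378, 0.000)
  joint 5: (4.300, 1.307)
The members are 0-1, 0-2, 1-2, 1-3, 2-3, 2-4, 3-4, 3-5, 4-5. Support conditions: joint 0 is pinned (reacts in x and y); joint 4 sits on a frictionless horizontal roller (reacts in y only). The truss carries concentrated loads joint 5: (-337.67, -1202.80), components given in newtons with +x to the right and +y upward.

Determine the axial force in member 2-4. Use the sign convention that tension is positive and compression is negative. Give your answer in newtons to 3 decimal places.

N=6 nodes, M=9 members, R=3 reactions → 2N=12, M+R=12
member 0 (0-1): L=1.7316, (cx,cy)=(0.5192,0.8547)
member 1 (0-2): L=1.6140, (cx,cy)=(1.0000,0.0000)
member 2 (1-2): L=1.6437, (cx,cy)=(0.4350,-0.9004)
member 3 (1-3): L=1.6324, (cx,cy)=(0.9985,-0.0539)
member 4 (2-3): L=1.6658, (cx,cy)=(0.5493,0.8356)
member 5 (2-4): L=1.7640, (cx,cy)=(1.0000,0.0000)
member 6 (3-4): L=1.6305, (cx,cy)=(0.5207,-0.8537)
member 7 (3-5): L=1.7730, (cx,cy)=(0.9989,-0.0479)
member 8 (4-5): L=1.5995, (cx,cy)=(0.5764,0.8171)
solve A·x = −loads:
  F[0-1] = +231.2516 N (tension)
  F[0-2] = -457.7264 N (compression)
  F[1-2] = -232.7712 N (compression)
  F[1-3] = +221.6351 N (tension)
  F[2-3] = +250.8199 N (tension)
  F[2-4] = -696.7546 N (compression)
  F[3-4] = -259.2837 N (compression)
  F[3-5] = +494.6639 N (tension)
  F[4-5] = -1442.9401 N (compression)
  Rx@0 = +337.6700 N
  Ry@0 = -197.6456 N
  Ry@4 = +1400.4456 N

-696.755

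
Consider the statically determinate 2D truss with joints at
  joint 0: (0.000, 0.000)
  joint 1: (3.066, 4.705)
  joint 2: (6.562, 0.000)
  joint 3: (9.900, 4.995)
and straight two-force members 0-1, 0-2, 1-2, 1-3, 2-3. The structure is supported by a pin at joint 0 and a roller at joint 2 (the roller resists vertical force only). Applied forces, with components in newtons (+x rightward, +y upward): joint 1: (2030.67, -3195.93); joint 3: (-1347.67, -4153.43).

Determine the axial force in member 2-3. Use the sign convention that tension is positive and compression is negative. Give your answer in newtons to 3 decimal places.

-5070.501

N=4 nodes, M=5 members, R=3 reactions → 2N=8, M+R=8
member 0 (0-1): L=5.6158, (cx,cy)=(0.5460,0.8378)
member 1 (0-2): L=6.5620, (cx,cy)=(1.0000,0.0000)
member 2 (1-2): L=5.8617, (cx,cy)=(0.5964,-0.8027)
member 3 (1-3): L=6.8402, (cx,cy)=(0.9991,0.0424)
member 4 (2-3): L=6.0077, (cx,cy)=(0.5556,0.8314)
solve A·x = −loads:
  F[0-1] = +1002.9364 N (tension)
  F[0-2] = +135.4387 N (tension)
  F[1-2] = -4950.7529 N (compression)
  F[1-3] = +1470.9331 N (tension)
  F[2-3] = -5070.5008 N (compression)
  Rx@0 = -683.0000 N
  Ry@0 = -840.2726 N
  Ry@2 = +8189.6326 N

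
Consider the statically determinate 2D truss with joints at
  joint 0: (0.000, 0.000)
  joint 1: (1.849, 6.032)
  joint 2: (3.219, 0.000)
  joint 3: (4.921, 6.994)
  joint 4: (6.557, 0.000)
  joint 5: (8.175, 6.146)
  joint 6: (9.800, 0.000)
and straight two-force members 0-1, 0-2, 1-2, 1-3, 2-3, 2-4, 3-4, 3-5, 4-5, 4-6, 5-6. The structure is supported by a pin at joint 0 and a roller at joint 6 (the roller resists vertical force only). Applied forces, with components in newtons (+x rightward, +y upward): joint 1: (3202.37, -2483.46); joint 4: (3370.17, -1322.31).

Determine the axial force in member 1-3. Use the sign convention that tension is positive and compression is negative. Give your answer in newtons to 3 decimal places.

-2832.401

N=7 nodes, M=11 members, R=3 reactions → 2N=14, M+R=14
member 0 (0-1): L=6.3090, (cx,cy)=(0.2931,0.9561)
member 1 (0-2): L=3.2190, (cx,cy)=(1.0000,0.0000)
member 2 (1-2): L=6.1856, (cx,cy)=(0.2215,-0.9752)
member 3 (1-3): L=3.2191, (cx,cy)=(0.9543,0.2988)
member 4 (2-3): L=7.1981, (cx,cy)=(0.2365,0.9716)
member 5 (2-4): L=3.3380, (cx,cy)=(1.0000,0.0000)
member 6 (3-4): L=7.1828, (cx,cy)=(0.2278,-0.9737)
member 7 (3-5): L=3.3627, (cx,cy)=(0.9677,-0.2522)
member 8 (4-5): L=6.3554, (cx,cy)=(0.2546,0.9671)
member 9 (4-6): L=3.2430, (cx,cy)=(1.0000,0.0000)
member 10 (5-6): L=6.3572, (cx,cy)=(0.2556,-0.9668)
solve A·x = −loads:
  F[0-1] = -503.4903 N (compression)
  F[0-2] = +6720.0990 N (tension)
  F[1-2] = -2921.0608 N (compression)
  F[1-3] = -2832.4009 N (compression)
  F[2-3] = +2931.6465 N (tension)
  F[2-4] = +5379.9482 N (tension)
  F[3-4] = -1616.7877 N (compression)
  F[3-5] = -1696.3536 N (compression)
  F[4-5] = +2995.2965 N (tension)
  F[4-6] = +878.9668 N (tension)
  F[5-6] = -3438.6242 N (compression)
  Rx@0 = -6572.5400 N
  Ry@0 = +481.3822 N
  Ry@6 = +3324.3878 N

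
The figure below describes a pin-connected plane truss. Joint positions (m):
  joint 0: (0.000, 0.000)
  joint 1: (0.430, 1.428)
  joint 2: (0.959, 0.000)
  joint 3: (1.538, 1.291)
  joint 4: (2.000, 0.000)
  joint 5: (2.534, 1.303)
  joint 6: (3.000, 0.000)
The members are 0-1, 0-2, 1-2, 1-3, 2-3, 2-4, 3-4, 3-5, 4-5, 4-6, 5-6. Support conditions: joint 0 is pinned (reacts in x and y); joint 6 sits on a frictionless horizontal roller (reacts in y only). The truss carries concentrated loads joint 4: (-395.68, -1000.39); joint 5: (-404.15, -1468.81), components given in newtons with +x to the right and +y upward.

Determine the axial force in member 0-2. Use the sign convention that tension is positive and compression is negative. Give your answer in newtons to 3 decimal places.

-577.858

N=7 nodes, M=11 members, R=3 reactions → 2N=14, M+R=14
member 0 (0-1): L=1.4913, (cx,cy)=(0.2883,0.9575)
member 1 (0-2): L=0.9590, (cx,cy)=(1.0000,0.0000)
member 2 (1-2): L=1.5228, (cx,cy)=(0.3474,-0.9377)
member 3 (1-3): L=1.1164, (cx,cy)=(0.9924,-0.1227)
member 4 (2-3): L=1.4149, (cx,cy)=(0.4092,0.9124)
member 5 (2-4): L=1.0410, (cx,cy)=(1.0000,0.0000)
member 6 (3-4): L=1.3712, (cx,cy)=(0.3369,-0.9415)
member 7 (3-5): L=0.9961, (cx,cy)=(0.9999,0.0120)
member 8 (4-5): L=1.4082, (cx,cy)=(0.3792,0.9253)
member 9 (4-6): L=1.0000, (cx,cy)=(1.0000,0.0000)
member 10 (5-6): L=1.3838, (cx,cy)=(0.3367,-0.9416)
solve A·x = −loads:
  F[0-1] = -769.8494 N (compression)
  F[0-2] = -577.8578 N (compression)
  F[1-2] = +854.5188 N (tension)
  F[1-3] = -522.7646 N (compression)
  F[2-3] = -878.2021 N (compression)
  F[2-4] = +78.3600 N (tension)
  F[3-4] = +768.3840 N (tension)
  F[3-5] = -1137.1695 N (compression)
  F[4-5] = +299.2897 N (tension)
  F[4-6] = +619.4423 N (tension)
  F[5-6] = -1839.4812 N (compression)
  Rx@0 = +799.8300 N
  Ry@0 = +737.1543 N
  Ry@6 = +1732.0457 N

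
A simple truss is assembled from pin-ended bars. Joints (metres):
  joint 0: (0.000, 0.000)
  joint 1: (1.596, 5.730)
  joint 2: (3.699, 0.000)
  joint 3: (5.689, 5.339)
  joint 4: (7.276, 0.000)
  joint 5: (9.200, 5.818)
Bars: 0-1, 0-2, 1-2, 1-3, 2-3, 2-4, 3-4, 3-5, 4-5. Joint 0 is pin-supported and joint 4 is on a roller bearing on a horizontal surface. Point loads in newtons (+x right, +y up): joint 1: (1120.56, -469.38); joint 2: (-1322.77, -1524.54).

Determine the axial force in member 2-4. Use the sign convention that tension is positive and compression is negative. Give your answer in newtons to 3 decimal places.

523.295

N=6 nodes, M=9 members, R=3 reactions → 2N=12, M+R=12
member 0 (0-1): L=5.9481, (cx,cy)=(0.2683,0.9633)
member 1 (0-2): L=3.6990, (cx,cy)=(1.0000,0.0000)
member 2 (1-2): L=6.1037, (cx,cy)=(0.3445,-0.9388)
member 3 (1-3): L=4.1116, (cx,cy)=(0.9955,-0.0951)
member 4 (2-3): L=5.6978, (cx,cy)=(0.3493,0.9370)
member 5 (2-4): L=3.5770, (cx,cy)=(1.0000,0.0000)
member 6 (3-4): L=5.5699, (cx,cy)=(0.2849,-0.9585)
member 7 (3-5): L=3.5435, (cx,cy)=(0.9908,0.1352)
member 8 (4-5): L=6.1279, (cx,cy)=(0.3140,0.9494)
solve A·x = −loads:
  F[0-1] = -242.3318 N (compression)
  F[0-2] = -137.1875 N (compression)
  F[1-2] = -135.4266 N (compression)
  F[1-3] = -1144.1071 N (compression)
  F[2-3] = +1762.6756 N (tension)
  F[2-4] = +523.2952 N (tension)
  F[3-4] = -1836.6024 N (compression)
  F[3-5] = -0.0000 N (tension)
  F[4-5] = +0.0000 N (tension)
  Rx@0 = +202.2100 N
  Ry@0 = +233.4455 N
  Ry@4 = +1760.4745 N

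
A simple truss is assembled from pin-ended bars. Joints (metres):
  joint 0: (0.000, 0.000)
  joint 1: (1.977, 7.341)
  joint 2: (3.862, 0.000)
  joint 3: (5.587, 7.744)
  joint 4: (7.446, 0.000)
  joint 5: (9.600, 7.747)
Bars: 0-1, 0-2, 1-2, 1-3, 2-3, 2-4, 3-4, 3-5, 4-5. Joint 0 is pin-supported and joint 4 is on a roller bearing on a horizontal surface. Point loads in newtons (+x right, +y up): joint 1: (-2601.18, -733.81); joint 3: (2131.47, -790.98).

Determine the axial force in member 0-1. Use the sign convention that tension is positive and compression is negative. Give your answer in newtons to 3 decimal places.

-1122.807

N=6 nodes, M=9 members, R=3 reactions → 2N=12, M+R=12
member 0 (0-1): L=7.6026, (cx,cy)=(0.2600,0.9656)
member 1 (0-2): L=3.8620, (cx,cy)=(1.0000,0.0000)
member 2 (1-2): L=7.5791, (cx,cy)=(0.2487,-0.9686)
member 3 (1-3): L=3.6324, (cx,cy)=(0.9938,0.1109)
member 4 (2-3): L=7.9338, (cx,cy)=(0.2174,0.9761)
member 5 (2-4): L=3.5840, (cx,cy)=(1.0000,0.0000)
member 6 (3-4): L=7.9640, (cx,cy)=(0.2334,-0.9724)
member 7 (3-5): L=4.0130, (cx,cy)=(1.0000,0.0007)
member 8 (4-5): L=8.0409, (cx,cy)=(0.2679,0.9635)
solve A·x = −loads:
  F[0-1] = -1122.8073 N (compression)
  F[0-2] = -177.7304 N (compression)
  F[1-2] = +610.3875 N (tension)
  F[1-3] = +2170.7931 N (tension)
  F[2-3] = -605.6981 N (compression)
  F[2-4] = +105.7717 N (tension)
  F[3-4] = -453.1287 N (compression)
  F[3-5] = +0.0000 N (tension)
  F[4-5] = -0.0000 N (compression)
  Rx@0 = +469.7100 N
  Ry@0 = +1084.1791 N
  Ry@4 = +440.6109 N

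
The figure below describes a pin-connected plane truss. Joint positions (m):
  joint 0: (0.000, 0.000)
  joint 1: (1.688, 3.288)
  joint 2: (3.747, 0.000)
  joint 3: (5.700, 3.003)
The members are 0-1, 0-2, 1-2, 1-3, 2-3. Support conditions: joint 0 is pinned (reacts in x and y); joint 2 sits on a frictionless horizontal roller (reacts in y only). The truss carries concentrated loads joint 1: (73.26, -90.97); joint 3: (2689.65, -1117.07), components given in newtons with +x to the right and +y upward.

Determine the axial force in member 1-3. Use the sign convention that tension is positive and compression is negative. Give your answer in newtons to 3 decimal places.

N=4 nodes, M=5 members, R=3 reactions → 2N=8, M+R=8
member 0 (0-1): L=3.6960, (cx,cy)=(0.4567,0.8896)
member 1 (0-2): L=3.7470, (cx,cy)=(1.0000,0.0000)
member 2 (1-2): L=3.8795, (cx,cy)=(0.5307,-0.8475)
member 3 (1-3): L=4.0221, (cx,cy)=(0.9975,-0.0709)
member 4 (2-3): L=3.5822, (cx,cy)=(0.5452,0.8383)
solve A·x = −loads:
  F[0-1] = +3093.6198 N (tension)
  F[0-2] = +1350.0164 N (tension)
  F[1-2] = -3628.2353 N (compression)
  F[1-3] = +3273.5122 N (tension)
  F[2-3] = -1055.8323 N (compression)
  Rx@0 = -2762.9100 N
  Ry@0 = -2752.1293 N
  Ry@2 = +3960.1693 N

3273.512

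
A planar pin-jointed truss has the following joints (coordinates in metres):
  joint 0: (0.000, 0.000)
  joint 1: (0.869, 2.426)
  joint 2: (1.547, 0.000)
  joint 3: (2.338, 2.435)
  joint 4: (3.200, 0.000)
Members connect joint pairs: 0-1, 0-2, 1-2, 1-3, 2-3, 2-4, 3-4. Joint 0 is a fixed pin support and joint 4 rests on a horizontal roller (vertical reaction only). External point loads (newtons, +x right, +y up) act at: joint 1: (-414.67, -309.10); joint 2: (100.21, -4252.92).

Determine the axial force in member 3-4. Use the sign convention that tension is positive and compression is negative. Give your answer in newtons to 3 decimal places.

-1936.604

N=5 nodes, M=7 members, R=3 reactions → 2N=10, M+R=10
member 0 (0-1): L=2.5769, (cx,cy)=(0.3372,0.9414)
member 1 (0-2): L=1.5470, (cx,cy)=(1.0000,0.0000)
member 2 (1-2): L=2.5190, (cx,cy)=(0.2692,-0.9631)
member 3 (1-3): L=1.4690, (cx,cy)=(1.0000,0.0061)
member 4 (2-3): L=2.5603, (cx,cy)=(0.3090,0.9511)
member 5 (2-4): L=1.6530, (cx,cy)=(1.0000,0.0000)
member 6 (3-4): L=2.5831, (cx,cy)=(0.3337,-0.9427)
solve A·x = −loads:
  F[0-1] = -2906.6888 N (compression)
  F[0-2] = +665.7372 N (tension)
  F[1-2] = +2512.4424 N (tension)
  F[1-3] = -1241.7962 N (compression)
  F[2-3] = +1927.4958 N (tension)
  F[2-4] = +646.2661 N (tension)
  F[3-4] = -1936.6043 N (compression)
  Rx@0 = +314.4600 N
  Ry@0 = +2736.4307 N
  Ry@4 = +1825.5893 N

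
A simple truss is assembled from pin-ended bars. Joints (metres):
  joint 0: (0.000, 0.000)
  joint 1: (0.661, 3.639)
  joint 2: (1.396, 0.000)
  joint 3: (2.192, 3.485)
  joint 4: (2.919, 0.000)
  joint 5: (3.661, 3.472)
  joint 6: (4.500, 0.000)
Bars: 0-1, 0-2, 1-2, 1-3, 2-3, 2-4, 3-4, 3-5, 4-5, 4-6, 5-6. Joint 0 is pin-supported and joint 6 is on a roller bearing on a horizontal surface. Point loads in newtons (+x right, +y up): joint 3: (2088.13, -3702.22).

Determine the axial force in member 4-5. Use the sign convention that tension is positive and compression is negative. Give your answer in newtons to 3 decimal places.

3483.704

N=7 nodes, M=11 members, R=3 reactions → 2N=14, M+R=14
member 0 (0-1): L=3.6985, (cx,cy)=(0.1787,0.9839)
member 1 (0-2): L=1.3960, (cx,cy)=(1.0000,0.0000)
member 2 (1-2): L=3.7125, (cx,cy)=(0.1980,-0.9802)
member 3 (1-3): L=1.5387, (cx,cy)=(0.9950,-0.1001)
member 4 (2-3): L=3.5748, (cx,cy)=(0.2227,0.9749)
member 5 (2-4): L=1.5230, (cx,cy)=(1.0000,0.0000)
member 6 (3-4): L=3.5600, (cx,cy)=(0.2042,-0.9789)
member 7 (3-5): L=1.4691, (cx,cy)=(1.0000,-0.0088)
member 8 (4-5): L=3.5504, (cx,cy)=(0.2090,0.9779)
member 9 (4-6): L=1.5810, (cx,cy)=(1.0000,0.0000)
member 10 (5-6): L=3.5719, (cx,cy)=(0.2349,-0.9720)
solve A·x = −loads:
  F[0-1] = -286.2961 N (compression)
  F[0-2] = +2139.2965 N (tension)
  F[1-2] = +298.6943 N (tension)
  F[1-3] = -110.8588 N (compression)
  F[2-3] = -300.3220 N (compression)
  F[2-4] = +2265.3058 N (tension)
  F[3-4] = -3480.1131 N (compression)
  F[3-5] = -1554.6849 N (compression)
  F[4-5] = +3483.7037 N (tension)
  F[4-6] = +826.5632 N (tension)
  F[5-6] = -3518.9848 N (compression)
  Rx@0 = -2088.1300 N
  Ry@0 = +281.6868 N
  Ry@6 = +3420.5332 N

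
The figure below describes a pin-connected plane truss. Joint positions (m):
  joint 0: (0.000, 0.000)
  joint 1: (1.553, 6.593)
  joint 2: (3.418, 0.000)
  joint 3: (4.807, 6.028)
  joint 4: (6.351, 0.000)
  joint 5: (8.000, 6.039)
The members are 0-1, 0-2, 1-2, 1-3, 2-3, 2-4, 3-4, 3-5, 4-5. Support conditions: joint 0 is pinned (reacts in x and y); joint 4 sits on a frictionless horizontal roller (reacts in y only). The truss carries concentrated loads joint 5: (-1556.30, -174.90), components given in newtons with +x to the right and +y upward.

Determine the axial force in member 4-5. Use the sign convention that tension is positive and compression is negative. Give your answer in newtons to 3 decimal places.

N=6 nodes, M=9 members, R=3 reactions → 2N=12, M+R=12
member 0 (0-1): L=6.7734, (cx,cy)=(0.2293,0.9734)
member 1 (0-2): L=3.4180, (cx,cy)=(1.0000,0.0000)
member 2 (1-2): L=6.8517, (cx,cy)=(0.2722,-0.9622)
member 3 (1-3): L=3.3027, (cx,cy)=(0.9853,-0.1711)
member 4 (2-3): L=6.1860, (cx,cy)=(0.2245,0.9745)
member 5 (2-4): L=2.9330, (cx,cy)=(1.0000,0.0000)
member 6 (3-4): L=6.2226, (cx,cy)=(0.2481,-0.9687)
member 7 (3-5): L=3.1930, (cx,cy)=(1.0000,0.0034)
member 8 (4-5): L=6.2601, (cx,cy)=(0.2634,0.9647)
solve A·x = −loads:
  F[0-1] = -1473.6909 N (compression)
  F[0-2] = -1218.4151 N (compression)
  F[1-2] = +1631.8397 N (tension)
  F[1-3] = -793.7648 N (compression)
  F[2-3] = -1611.3717 N (compression)
  F[2-4] = -412.4180 N (compression)
  F[3-4] = +1475.3702 N (tension)
  F[3-5] = -1509.9715 N (compression)
  F[4-5] = -175.9108 N (compression)
  Rx@0 = +1556.3000 N
  Ry@0 = +1434.4333 N
  Ry@4 = -1259.5333 N

-175.911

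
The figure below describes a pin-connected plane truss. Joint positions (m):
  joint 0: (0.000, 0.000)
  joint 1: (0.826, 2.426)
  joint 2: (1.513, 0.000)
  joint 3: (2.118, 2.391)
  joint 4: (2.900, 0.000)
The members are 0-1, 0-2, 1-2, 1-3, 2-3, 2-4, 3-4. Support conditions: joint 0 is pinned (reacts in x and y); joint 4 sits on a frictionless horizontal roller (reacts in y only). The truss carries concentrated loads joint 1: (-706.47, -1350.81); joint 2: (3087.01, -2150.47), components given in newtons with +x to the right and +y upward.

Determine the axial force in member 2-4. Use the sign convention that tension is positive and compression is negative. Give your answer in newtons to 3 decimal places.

299.489

N=5 nodes, M=7 members, R=3 reactions → 2N=10, M+R=10
member 0 (0-1): L=2.5628, (cx,cy)=(0.3223,0.9466)
member 1 (0-2): L=1.5130, (cx,cy)=(1.0000,0.0000)
member 2 (1-2): L=2.5214, (cx,cy)=(0.2725,-0.9622)
member 3 (1-3): L=1.2925, (cx,cy)=(0.9996,-0.0271)
member 4 (2-3): L=2.4664, (cx,cy)=(0.2453,0.9694)
member 5 (2-4): L=1.3870, (cx,cy)=(1.0000,0.0000)
member 6 (3-4): L=2.5156, (cx,cy)=(0.3109,-0.9505)
solve A·x = −loads:
  F[0-1] = -2731.3372 N (compression)
  F[0-2] = +3260.8730 N (tension)
  F[1-2] = +1298.1772 N (tension)
  F[1-3] = -527.7683 N (compression)
  F[2-3] = +929.8183 N (tension)
  F[2-4] = +299.4891 N (tension)
  F[3-4] = -963.4328 N (compression)
  Rx@0 = -2380.5400 N
  Ry@0 = +2585.5786 N
  Ry@4 = +915.7014 N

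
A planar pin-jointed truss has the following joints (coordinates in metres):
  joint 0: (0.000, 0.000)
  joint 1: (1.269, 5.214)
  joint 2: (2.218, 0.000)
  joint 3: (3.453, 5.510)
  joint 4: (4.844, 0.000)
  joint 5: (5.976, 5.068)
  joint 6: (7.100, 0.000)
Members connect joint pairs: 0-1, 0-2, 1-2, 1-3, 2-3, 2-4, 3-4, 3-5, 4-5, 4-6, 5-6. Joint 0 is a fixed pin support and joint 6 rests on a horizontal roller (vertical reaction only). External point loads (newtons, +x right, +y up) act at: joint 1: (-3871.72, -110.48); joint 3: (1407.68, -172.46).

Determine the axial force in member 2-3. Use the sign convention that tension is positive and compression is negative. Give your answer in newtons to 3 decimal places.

-2281.051

N=7 nodes, M=11 members, R=3 reactions → 2N=14, M+R=14
member 0 (0-1): L=5.3662, (cx,cy)=(0.2365,0.9716)
member 1 (0-2): L=2.2180, (cx,cy)=(1.0000,0.0000)
member 2 (1-2): L=5.2997, (cx,cy)=(0.1791,-0.9838)
member 3 (1-3): L=2.2040, (cx,cy)=(0.9909,0.1343)
member 4 (2-3): L=5.6467, (cx,cy)=(0.2187,0.9758)
member 5 (2-4): L=2.6260, (cx,cy)=(1.0000,0.0000)
member 6 (3-4): L=5.6829, (cx,cy)=(0.2448,-0.9696)
member 7 (3-5): L=2.5614, (cx,cy)=(0.9850,-0.1726)
member 8 (4-5): L=5.1929, (cx,cy)=(0.2180,0.9760)
member 9 (4-6): L=2.2560, (cx,cy)=(1.0000,0.0000)
member 10 (5-6): L=5.1911, (cx,cy)=(0.2165,-0.9763)
solve A·x = −loads:
  F[0-1] = -1986.4850 N (compression)
  F[0-2] = -1994.2761 N (compression)
  F[1-2] = +2262.3931 N (tension)
  F[1-3] = +3024.2324 N (tension)
  F[2-3] = -2281.0506 N (compression)
  F[2-4] = -1090.2618 N (compression)
  F[3-4] = +1571.3824 N (tension)
  F[3-5] = +716.3797 N (tension)
  F[4-5] = -1561.1262 N (compression)
  F[4-6] = -365.3224 N (compression)
  F[5-6] = +1687.2261 N (tension)
  Rx@0 = +2464.0400 N
  Ry@0 = +1930.1411 N
  Ry@6 = -1647.2011 N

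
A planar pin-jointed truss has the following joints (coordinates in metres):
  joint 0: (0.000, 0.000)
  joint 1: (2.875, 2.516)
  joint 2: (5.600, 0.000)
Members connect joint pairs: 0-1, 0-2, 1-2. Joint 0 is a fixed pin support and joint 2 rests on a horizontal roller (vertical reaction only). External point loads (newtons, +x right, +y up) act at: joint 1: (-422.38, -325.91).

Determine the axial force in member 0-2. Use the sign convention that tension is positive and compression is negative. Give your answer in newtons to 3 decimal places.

N=3 nodes, M=3 members, R=3 reactions → 2N=6, M+R=6
member 0 (0-1): L=3.8205, (cx,cy)=(0.7525,0.6586)
member 1 (0-2): L=5.6000, (cx,cy)=(1.0000,0.0000)
member 2 (1-2): L=3.7089, (cx,cy)=(0.7347,-0.6784)
solve A·x = −loads:
  F[0-1] = -528.9713 N (compression)
  F[0-2] = -24.3143 N (compression)
  F[1-2] = +33.0932 N (tension)
  Rx@0 = +422.3800 N
  Ry@0 = +348.3594 N
  Ry@2 = -22.4494 N

-24.314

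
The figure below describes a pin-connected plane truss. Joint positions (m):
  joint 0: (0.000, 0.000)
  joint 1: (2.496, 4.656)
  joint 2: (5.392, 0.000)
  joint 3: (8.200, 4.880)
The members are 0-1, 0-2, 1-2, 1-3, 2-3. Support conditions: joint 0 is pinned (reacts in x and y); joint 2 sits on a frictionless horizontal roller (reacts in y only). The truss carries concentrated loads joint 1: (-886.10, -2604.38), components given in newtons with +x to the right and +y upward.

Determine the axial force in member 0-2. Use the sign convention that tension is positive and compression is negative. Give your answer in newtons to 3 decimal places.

273.950

N=4 nodes, M=5 members, R=3 reactions → 2N=8, M+R=8
member 0 (0-1): L=5.2828, (cx,cy)=(0.4725,0.8813)
member 1 (0-2): L=5.3920, (cx,cy)=(1.0000,0.0000)
member 2 (1-2): L=5.4832, (cx,cy)=(0.5282,-0.8491)
member 3 (1-3): L=5.7084, (cx,cy)=(0.9992,0.0392)
member 4 (2-3): L=5.6302, (cx,cy)=(0.4987,0.8668)
solve A·x = −loads:
  F[0-1] = -2455.2708 N (compression)
  F[0-2] = +273.9505 N (tension)
  F[1-2] = -518.6868 N (compression)
  F[1-3] = +0.0000 N (tension)
  F[2-3] = -0.0000 N (compression)
  Rx@0 = +886.1000 N
  Ry@0 = +2163.9403 N
  Ry@2 = +440.4397 N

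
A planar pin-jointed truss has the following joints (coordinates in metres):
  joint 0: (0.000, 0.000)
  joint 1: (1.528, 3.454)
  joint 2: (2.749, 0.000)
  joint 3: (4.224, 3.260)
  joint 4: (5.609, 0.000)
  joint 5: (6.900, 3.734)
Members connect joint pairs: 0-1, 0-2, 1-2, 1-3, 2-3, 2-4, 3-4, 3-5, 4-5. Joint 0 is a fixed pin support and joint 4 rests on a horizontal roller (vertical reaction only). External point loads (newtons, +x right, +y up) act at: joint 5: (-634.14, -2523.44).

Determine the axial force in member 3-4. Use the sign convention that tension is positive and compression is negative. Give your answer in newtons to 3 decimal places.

N=6 nodes, M=9 members, R=3 reactions → 2N=12, M+R=12
member 0 (0-1): L=3.7769, (cx,cy)=(0.4046,0.9145)
member 1 (0-2): L=2.7490, (cx,cy)=(1.0000,0.0000)
member 2 (1-2): L=3.6635, (cx,cy)=(0.3333,-0.9428)
member 3 (1-3): L=2.7030, (cx,cy)=(0.9974,-0.0718)
member 4 (2-3): L=3.5782, (cx,cy)=(0.4122,0.9111)
member 5 (2-4): L=2.8600, (cx,cy)=(1.0000,0.0000)
member 6 (3-4): L=3.5420, (cx,cy)=(0.3910,-0.9204)
member 7 (3-5): L=2.7177, (cx,cy)=(0.9847,0.1744)
member 8 (4-5): L=3.9509, (cx,cy)=(0.3268,0.9451)
solve A·x = −loads:
  F[0-1] = +173.4839 N (tension)
  F[0-2] = -704.3256 N (compression)
  F[1-2] = -178.1626 N (compression)
  F[1-3] = +129.9007 N (tension)
  F[2-3] = +184.3695 N (tension)
  F[2-4] = -839.7070 N (compression)
  F[3-4] = -123.5197 N (compression)
  F[3-5] = +257.8176 N (tension)
  F[4-5] = -2717.5854 N (compression)
  Rx@0 = +634.1400 N
  Ry@0 = -158.6526 N
  Ry@4 = +2682.0926 N

-123.520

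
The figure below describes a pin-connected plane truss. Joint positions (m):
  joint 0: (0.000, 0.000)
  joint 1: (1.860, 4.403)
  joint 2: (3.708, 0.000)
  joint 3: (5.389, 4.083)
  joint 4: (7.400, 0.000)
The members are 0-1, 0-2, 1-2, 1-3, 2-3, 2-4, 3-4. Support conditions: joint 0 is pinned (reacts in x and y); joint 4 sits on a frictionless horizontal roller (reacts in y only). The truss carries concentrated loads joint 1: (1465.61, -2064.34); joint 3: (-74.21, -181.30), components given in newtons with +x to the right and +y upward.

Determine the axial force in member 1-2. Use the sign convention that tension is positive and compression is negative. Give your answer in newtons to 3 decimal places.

N=5 nodes, M=7 members, R=3 reactions → 2N=10, M+R=10
member 0 (0-1): L=4.7797, (cx,cy)=(0.3891,0.9212)
member 1 (0-2): L=3.7080, (cx,cy)=(1.0000,0.0000)
member 2 (1-2): L=4.7751, (cx,cy)=(0.3870,-0.9221)
member 3 (1-3): L=3.5435, (cx,cy)=(0.9959,-0.0903)
member 4 (2-3): L=4.4155, (cx,cy)=(0.3807,0.9247)
member 5 (2-4): L=3.6920, (cx,cy)=(1.0000,0.0000)
member 6 (3-4): L=4.5514, (cx,cy)=(0.4418,-0.8971)
solve A·x = −loads:
  F[0-1] = -828.9851 N (compression)
  F[0-2] = +1713.9927 N (tension)
  F[1-2] = -1283.6180 N (compression)
  F[1-3] = -1296.7305 N (compression)
  F[2-3] = +1279.9803 N (tension)
  F[2-4] = +729.9281 N (tension)
  F[3-4] = -1652.0021 N (compression)
  Rx@0 = -1391.4000 N
  Ry@0 = +763.6428 N
  Ry@4 = +1481.9972 N

-1283.618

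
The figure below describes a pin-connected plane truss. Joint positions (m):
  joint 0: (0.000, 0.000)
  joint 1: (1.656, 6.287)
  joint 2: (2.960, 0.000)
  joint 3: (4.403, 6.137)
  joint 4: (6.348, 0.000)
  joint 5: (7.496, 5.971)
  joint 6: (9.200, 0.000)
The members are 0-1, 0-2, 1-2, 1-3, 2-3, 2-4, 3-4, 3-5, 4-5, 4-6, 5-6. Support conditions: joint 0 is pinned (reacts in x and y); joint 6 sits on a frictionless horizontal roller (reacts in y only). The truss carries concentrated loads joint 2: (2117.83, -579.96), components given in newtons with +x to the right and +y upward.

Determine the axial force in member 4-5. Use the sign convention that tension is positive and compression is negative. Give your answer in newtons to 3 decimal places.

185.192

N=7 nodes, M=11 members, R=3 reactions → 2N=14, M+R=14
member 0 (0-1): L=6.5014, (cx,cy)=(0.2547,0.9670)
member 1 (0-2): L=2.9600, (cx,cy)=(1.0000,0.0000)
member 2 (1-2): L=6.4208, (cx,cy)=(0.2031,-0.9792)
member 3 (1-3): L=2.7511, (cx,cy)=(0.9985,-0.0545)
member 4 (2-3): L=6.3044, (cx,cy)=(0.2289,0.9735)
member 5 (2-4): L=3.3880, (cx,cy)=(1.0000,0.0000)
member 6 (3-4): L=6.4378, (cx,cy)=(0.3021,-0.9533)
member 7 (3-5): L=3.0975, (cx,cy)=(0.9986,-0.0536)
member 8 (4-5): L=6.0804, (cx,cy)=(0.1888,0.9820)
member 9 (4-6): L=2.8520, (cx,cy)=(1.0000,0.0000)
member 10 (5-6): L=6.2094, (cx,cy)=(0.2744,-0.9616)
solve A·x = −loads:
  F[0-1] = -406.7811 N (compression)
  F[0-2] = +2221.4424 N (tension)
  F[1-2] = +412.1828 N (tension)
  F[1-3] = -187.6015 N (compression)
  F[2-3] = +181.1769 N (tension)
  F[2-4] = +145.8531 N (tension)
  F[3-4] = -190.7763 N (compression)
  F[3-5] = -88.3427 N (compression)
  F[4-5] = +185.1921 N (tension)
  F[4-6] = +53.2506 N (tension)
  F[5-6] = -194.0454 N (compression)
  Rx@0 = -2117.8300 N
  Ry@0 = +393.3642 N
  Ry@6 = +186.5958 N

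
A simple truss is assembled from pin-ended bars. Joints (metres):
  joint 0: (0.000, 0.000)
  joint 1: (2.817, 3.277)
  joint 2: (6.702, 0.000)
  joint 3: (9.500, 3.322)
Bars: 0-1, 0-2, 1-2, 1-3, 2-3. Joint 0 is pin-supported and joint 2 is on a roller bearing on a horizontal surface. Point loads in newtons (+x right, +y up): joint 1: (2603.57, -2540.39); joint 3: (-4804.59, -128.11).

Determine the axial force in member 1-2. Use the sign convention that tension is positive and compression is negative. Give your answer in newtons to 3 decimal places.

-69.181

N=4 nodes, M=5 members, R=3 reactions → 2N=8, M+R=8
member 0 (0-1): L=4.3214, (cx,cy)=(0.6519,0.7583)
member 1 (0-2): L=6.7020, (cx,cy)=(1.0000,0.0000)
member 2 (1-2): L=5.0825, (cx,cy)=(0.7644,-0.6448)
member 3 (1-3): L=6.6832, (cx,cy)=(1.0000,0.0067)
member 4 (2-3): L=4.3433, (cx,cy)=(0.6442,0.7649)
solve A·x = −loads:
  F[0-1] = -3333.1243 N (compression)
  F[0-2] = -28.2331 N (compression)
  F[1-2] = -69.1807 N (compression)
  F[1-3] = -4723.5833 N (compression)
  F[2-3] = -125.9126 N (compression)
  Rx@0 = +2201.0200 N
  Ry@0 = +2527.5906 N
  Ry@2 = +140.9094 N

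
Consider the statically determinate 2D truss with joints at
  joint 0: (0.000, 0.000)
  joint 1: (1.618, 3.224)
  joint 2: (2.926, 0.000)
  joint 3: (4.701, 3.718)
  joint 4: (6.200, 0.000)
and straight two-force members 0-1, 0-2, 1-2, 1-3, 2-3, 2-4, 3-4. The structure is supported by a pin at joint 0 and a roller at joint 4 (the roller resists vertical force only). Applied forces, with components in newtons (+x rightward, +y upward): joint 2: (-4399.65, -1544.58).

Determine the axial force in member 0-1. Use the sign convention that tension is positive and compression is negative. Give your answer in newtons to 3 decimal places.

N=5 nodes, M=7 members, R=3 reactions → 2N=10, M+R=10
member 0 (0-1): L=3.6072, (cx,cy)=(0.4485,0.8938)
member 1 (0-2): L=2.9260, (cx,cy)=(1.0000,0.0000)
member 2 (1-2): L=3.4792, (cx,cy)=(0.3759,-0.9266)
member 3 (1-3): L=3.1223, (cx,cy)=(0.9874,0.1582)
member 4 (2-3): L=4.1200, (cx,cy)=(0.4308,0.9024)
member 5 (2-4): L=3.2740, (cx,cy)=(1.0000,0.0000)
member 6 (3-4): L=4.0088, (cx,cy)=(0.3739,-0.9275)
solve A·x = −loads:
  F[0-1] = -912.5907 N (compression)
  F[0-2] = -3990.3131 N (compression)
  F[1-2] = +760.0192 N (tension)
  F[1-3] = -703.9287 N (compression)
  F[2-3] = +931.1646 N (tension)
  F[2-4] = +293.8903 N (tension)
  F[3-4] = -785.9568 N (compression)
  Rx@0 = +4399.6500 N
  Ry@0 = +815.6379 N
  Ry@4 = +728.9421 N

-912.591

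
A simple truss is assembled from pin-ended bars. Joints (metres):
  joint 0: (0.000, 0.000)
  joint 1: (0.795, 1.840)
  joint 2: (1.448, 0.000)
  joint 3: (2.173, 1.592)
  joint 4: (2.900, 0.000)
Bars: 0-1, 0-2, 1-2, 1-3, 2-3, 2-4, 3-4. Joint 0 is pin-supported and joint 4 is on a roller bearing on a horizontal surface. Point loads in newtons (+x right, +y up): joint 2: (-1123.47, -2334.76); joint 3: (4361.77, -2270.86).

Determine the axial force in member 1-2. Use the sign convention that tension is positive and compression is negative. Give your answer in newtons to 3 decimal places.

N=5 nodes, M=7 members, R=3 reactions → 2N=10, M+R=10
member 0 (0-1): L=2.0044, (cx,cy)=(0.3966,0.9180)
member 1 (0-2): L=1.4480, (cx,cy)=(1.0000,0.0000)
member 2 (1-2): L=1.9524, (cx,cy)=(0.3345,-0.9424)
member 3 (1-3): L=1.4001, (cx,cy)=(0.9842,-0.1771)
member 4 (2-3): L=1.7493, (cx,cy)=(0.4144,0.9101)
member 5 (2-4): L=1.4520, (cx,cy)=(1.0000,0.0000)
member 6 (3-4): L=1.7501, (cx,cy)=(0.4154,-0.9096)
solve A·x = −loads:
  F[0-1] = +714.8197 N (tension)
  F[0-2] = +2954.7831 N (tension)
  F[1-2] = -801.6308 N (compression)
  F[1-3] = +560.4877 N (tension)
  F[2-3] = +3395.5825 N (tension)
  F[2-4] = +2402.8492 N (tension)
  F[3-4] = -5784.4904 N (compression)
  Rx@0 = -3238.3000 N
  Ry@0 = -656.1900 N
  Ry@4 = +5261.8100 N

-801.631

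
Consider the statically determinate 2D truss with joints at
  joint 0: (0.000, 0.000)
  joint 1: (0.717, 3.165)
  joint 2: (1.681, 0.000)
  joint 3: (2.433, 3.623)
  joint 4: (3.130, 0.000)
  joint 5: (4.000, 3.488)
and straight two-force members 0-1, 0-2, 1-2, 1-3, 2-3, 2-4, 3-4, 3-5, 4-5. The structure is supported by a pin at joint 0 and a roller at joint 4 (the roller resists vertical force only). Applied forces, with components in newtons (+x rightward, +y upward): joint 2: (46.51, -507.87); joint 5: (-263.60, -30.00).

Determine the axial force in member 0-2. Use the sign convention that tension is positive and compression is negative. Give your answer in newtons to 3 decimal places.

N=6 nodes, M=9 members, R=3 reactions → 2N=12, M+R=12
member 0 (0-1): L=3.2452, (cx,cy)=(0.2209,0.9753)
member 1 (0-2): L=1.6810, (cx,cy)=(1.0000,0.0000)
member 2 (1-2): L=3.3086, (cx,cy)=(0.2914,-0.9566)
member 3 (1-3): L=1.7761, (cx,cy)=(0.9662,0.2579)
member 4 (2-3): L=3.7002, (cx,cy)=(0.2032,0.9791)
member 5 (2-4): L=1.4490, (cx,cy)=(1.0000,0.0000)
member 6 (3-4): L=3.6894, (cx,cy)=(0.1889,-0.9820)
member 7 (3-5): L=1.5728, (cx,cy)=(0.9963,-0.0858)
member 8 (4-5): L=3.5949, (cx,cy)=(0.2420,0.9703)
solve A·x = −loads:
  F[0-1] = -533.7138 N (compression)
  F[0-2] = -99.1703 N (compression)
  F[1-2] = +472.7979 N (tension)
  F[1-3] = -264.6269 N (compression)
  F[2-3] = +56.7708 N (tension)
  F[2-4] = -19.4606 N (compression)
  F[3-4] = +34.8830 N (tension)
  F[3-5] = -251.6581 N (compression)
  F[4-5] = -53.1817 N (compression)
  Rx@0 = +217.0900 N
  Ry@0 = +520.5241 N
  Ry@4 = +17.3459 N

-99.170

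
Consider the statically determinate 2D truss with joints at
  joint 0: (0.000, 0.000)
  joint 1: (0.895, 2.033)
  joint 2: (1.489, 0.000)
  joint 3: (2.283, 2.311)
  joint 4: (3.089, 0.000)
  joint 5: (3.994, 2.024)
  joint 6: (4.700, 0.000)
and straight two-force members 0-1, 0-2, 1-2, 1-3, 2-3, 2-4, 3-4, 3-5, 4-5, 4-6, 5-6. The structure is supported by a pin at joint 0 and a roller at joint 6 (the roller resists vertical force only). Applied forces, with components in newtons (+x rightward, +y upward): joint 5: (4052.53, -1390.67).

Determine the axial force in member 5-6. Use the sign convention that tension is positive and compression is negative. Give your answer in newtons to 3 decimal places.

-3099.901

N=7 nodes, M=11 members, R=3 reactions → 2N=14, M+R=14
member 0 (0-1): L=2.2213, (cx,cy)=(0.4029,0.9152)
member 1 (0-2): L=1.4890, (cx,cy)=(1.0000,0.0000)
member 2 (1-2): L=2.1180, (cx,cy)=(0.2805,-0.9599)
member 3 (1-3): L=1.4156, (cx,cy)=(0.9805,0.1964)
member 4 (2-3): L=2.4436, (cx,cy)=(0.3249,0.9457)
member 5 (2-4): L=1.6000, (cx,cy)=(1.0000,0.0000)
member 6 (3-4): L=2.4475, (cx,cy)=(0.3293,-0.9442)
member 7 (3-5): L=1.7349, (cx,cy)=(0.9862,-0.1654)
member 8 (4-5): L=2.2171, (cx,cy)=(0.4082,0.9129)
member 9 (4-6): L=1.6110, (cx,cy)=(1.0000,0.0000)
member 10 (5-6): L=2.1436, (cx,cy)=(0.3294,-0.9442)
solve A·x = −loads:
  F[0-1] = +1678.5608 N (tension)
  F[0-2] = +3376.2049 N (tension)
  F[1-2] = -1378.7050 N (compression)
  F[1-3] = +1084.0988 N (tension)
  F[2-3] = +1399.3039 N (tension)
  F[2-4] = +2534.8653 N (tension)
  F[3-4] = -2014.4924 N (compression)
  F[3-5] = +2211.5334 N (tension)
  F[4-5] = +2083.6128 N (tension)
  F[4-6] = +1020.9612 N (tension)
  F[5-6] = -3099.9012 N (compression)
  Rx@0 = -4052.5300 N
  Ry@0 = -1536.2782 N
  Ry@6 = +2926.9482 N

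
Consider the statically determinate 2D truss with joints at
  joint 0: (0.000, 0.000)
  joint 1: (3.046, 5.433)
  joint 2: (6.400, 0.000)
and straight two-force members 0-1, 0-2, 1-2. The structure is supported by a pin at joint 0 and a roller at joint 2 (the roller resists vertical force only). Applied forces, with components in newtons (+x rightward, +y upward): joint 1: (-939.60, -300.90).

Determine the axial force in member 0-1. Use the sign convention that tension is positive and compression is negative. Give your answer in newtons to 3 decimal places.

-1095.221

N=3 nodes, M=3 members, R=3 reactions → 2N=6, M+R=6
member 0 (0-1): L=6.2286, (cx,cy)=(0.4890,0.8723)
member 1 (0-2): L=6.4000, (cx,cy)=(1.0000,0.0000)
member 2 (1-2): L=6.3849, (cx,cy)=(0.5253,-0.8509)
solve A·x = −loads:
  F[0-1] = -1095.2208 N (compression)
  F[0-2] = -404.0003 N (compression)
  F[1-2] = +769.0809 N (tension)
  Rx@0 = +939.6000 N
  Ry@0 = +955.3227 N
  Ry@2 = -654.4227 N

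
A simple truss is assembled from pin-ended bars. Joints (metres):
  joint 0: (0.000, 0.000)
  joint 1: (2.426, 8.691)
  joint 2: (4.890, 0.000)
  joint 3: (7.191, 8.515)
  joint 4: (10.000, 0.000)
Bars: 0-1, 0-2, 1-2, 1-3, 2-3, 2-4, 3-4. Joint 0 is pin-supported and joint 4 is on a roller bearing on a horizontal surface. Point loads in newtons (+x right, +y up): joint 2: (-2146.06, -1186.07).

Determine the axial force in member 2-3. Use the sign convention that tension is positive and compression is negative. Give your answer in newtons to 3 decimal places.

N=5 nodes, M=7 members, R=3 reactions → 2N=10, M+R=10
member 0 (0-1): L=9.0232, (cx,cy)=(0.2689,0.9632)
member 1 (0-2): L=4.8900, (cx,cy)=(1.0000,0.0000)
member 2 (1-2): L=9.0335, (cx,cy)=(0.2728,-0.9621)
member 3 (1-3): L=4.7682, (cx,cy)=(0.9993,-0.0369)
member 4 (2-3): L=8.8204, (cx,cy)=(0.2609,0.9654)
member 5 (2-4): L=5.1100, (cx,cy)=(1.0000,0.0000)
member 6 (3-4): L=8.9664, (cx,cy)=(0.3133,-0.9497)
solve A·x = −loads:
  F[0-1] = -629.2515 N (compression)
  F[0-2] = -1976.8787 N (compression)
  F[1-2] = +643.1997 N (tension)
  F[1-3] = -344.8563 N (compression)
  F[2-3] = +587.6061 N (tension)
  F[2-4] = +191.3314 N (tension)
  F[3-4] = -610.7324 N (compression)
  Rx@0 = +2146.0600 N
  Ry@0 = +606.0818 N
  Ry@4 = +579.9882 N

587.606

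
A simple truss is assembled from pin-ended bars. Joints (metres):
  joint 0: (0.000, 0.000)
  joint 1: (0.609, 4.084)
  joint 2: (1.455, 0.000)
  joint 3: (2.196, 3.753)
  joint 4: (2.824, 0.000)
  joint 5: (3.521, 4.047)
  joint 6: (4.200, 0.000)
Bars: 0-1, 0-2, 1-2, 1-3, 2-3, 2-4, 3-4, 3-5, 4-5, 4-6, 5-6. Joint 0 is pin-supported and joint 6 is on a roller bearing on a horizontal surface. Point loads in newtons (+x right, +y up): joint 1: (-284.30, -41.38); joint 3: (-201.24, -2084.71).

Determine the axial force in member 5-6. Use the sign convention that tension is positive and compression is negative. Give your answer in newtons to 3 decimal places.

-648.677

N=7 nodes, M=11 members, R=3 reactions → 2N=14, M+R=14
member 0 (0-1): L=4.1292, (cx,cy)=(0.1475,0.9891)
member 1 (0-2): L=1.4550, (cx,cy)=(1.0000,0.0000)
member 2 (1-2): L=4.1707, (cx,cy)=(0.2028,-0.9792)
member 3 (1-3): L=1.6212, (cx,cy)=(0.9789,-0.2042)
member 4 (2-3): L=3.8255, (cx,cy)=(0.1937,0.9811)
member 5 (2-4): L=1.3690, (cx,cy)=(1.0000,0.0000)
member 6 (3-4): L=3.8052, (cx,cy)=(0.1650,-0.9863)
member 7 (3-5): L=1.3572, (cx,cy)=(0.9763,0.2166)
member 8 (4-5): L=4.1066, (cx,cy)=(0.1697,0.9855)
member 9 (4-6): L=1.3760, (cx,cy)=(1.0000,0.0000)
member 10 (5-6): L=4.1036, (cx,cy)=(0.1655,-0.9862)
solve A·x = −loads:
  F[0-1] = -1502.7893 N (compression)
  F[0-2] = -263.8970 N (compression)
  F[1-2] = +1528.3380 N (tension)
  F[1-3] = -252.6792 N (compression)
  F[2-3] = -1525.4573 N (compression)
  F[2-4] = +341.6013 N (tension)
  F[3-4] = -699.5086 N (compression)
  F[3-5] = -231.6560 N (compression)
  F[4-5] = +700.0737 N (tension)
  F[4-6] = +107.3339 N (tension)
  F[5-6] = -648.6771 N (compression)
  Rx@0 = +485.5400 N
  Ry@0 = +1486.3546 N
  Ry@6 = +639.7354 N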